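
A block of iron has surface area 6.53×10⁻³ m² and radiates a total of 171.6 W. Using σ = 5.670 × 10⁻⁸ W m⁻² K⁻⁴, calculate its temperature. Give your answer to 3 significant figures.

Area A = 6.53×10⁻³ m².
P = σAT⁴ ⇒ T = (P/(σA))^(1/4) = (171.6/(5.670×10⁻⁸×6.53×10⁻³))^(1/4) = 825 K.

T ≈ 825 K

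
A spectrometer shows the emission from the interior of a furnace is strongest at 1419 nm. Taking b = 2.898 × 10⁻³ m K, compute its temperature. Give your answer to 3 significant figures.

Wien's law gives T = b/λ_max = (2.898×10⁻³ m·K)/(1.419×10⁻⁶ m) = 2.04×10³ K.

T ≈ 2.04×10³ K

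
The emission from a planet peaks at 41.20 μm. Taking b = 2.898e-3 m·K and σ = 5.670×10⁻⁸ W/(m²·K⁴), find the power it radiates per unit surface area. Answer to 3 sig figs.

I ≈ 1.39 W/m²

Wien's law: T = b/λ_max = 2.898×10⁻³/4.120×10⁻⁵ = 70.3398 K.
Then I = σT⁴ = 5.670×10⁻⁸×(70.3398)⁴ = 1.39 W/m².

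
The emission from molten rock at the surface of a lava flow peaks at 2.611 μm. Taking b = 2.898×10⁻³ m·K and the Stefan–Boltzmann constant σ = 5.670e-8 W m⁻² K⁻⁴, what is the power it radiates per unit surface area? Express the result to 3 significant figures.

I ≈ 8.60×10⁴ W/m²

Wien's law: T = b/λ_max = 2.898×10⁻³/2.611×10⁻⁶ = 1109.92 K.
Then I = σT⁴ = 5.670×10⁻⁸×(1109.92)⁴ = 8.60×10⁴ W/m².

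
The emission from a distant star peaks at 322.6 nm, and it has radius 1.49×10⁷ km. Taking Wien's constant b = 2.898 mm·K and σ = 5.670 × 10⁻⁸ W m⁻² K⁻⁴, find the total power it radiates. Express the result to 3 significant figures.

Wien's law: T = b/λ_max = 2.898×10⁻³/3.226×10⁻⁷ = 8983.26 K.
Surface area A = 4πR² = 4π(1.49×10¹⁰ m)² = 2.78986×10²¹ m².
Then P = σAT⁴ = 5.670×10⁻⁸×2.78986×10²¹×(8983.26)⁴ = 1.03×10³⁰ W.

P ≈ 1.03×10³⁰ W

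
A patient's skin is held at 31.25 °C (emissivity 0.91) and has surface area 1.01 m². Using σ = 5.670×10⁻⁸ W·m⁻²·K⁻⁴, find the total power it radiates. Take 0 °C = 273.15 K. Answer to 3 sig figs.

P ≈ 447 W

T = 31.25 °C + 273.15 = 304.40 K.
Area A = 1.01 m².
P = εσAT⁴ = 0.91 × 5.670×10⁻⁸ × 1.01 × (304.40)⁴ = 447 W.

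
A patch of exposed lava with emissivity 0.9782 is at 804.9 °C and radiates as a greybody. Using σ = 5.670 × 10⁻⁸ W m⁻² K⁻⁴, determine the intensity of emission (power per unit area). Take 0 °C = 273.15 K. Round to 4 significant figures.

I ≈ 7.491×10⁴ W/m²

T = 804.9 °C + 273.15 = 1078.05 K.
Stefan–Boltzmann: I = εσT⁴ = 0.9782 × 5.670×10⁻⁸ × (1078.05)⁴ = 7.491×10⁴ W/m².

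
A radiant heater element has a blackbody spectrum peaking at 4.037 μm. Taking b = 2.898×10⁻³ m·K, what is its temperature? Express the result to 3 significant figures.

T ≈ 718 K

Wien's law gives T = b/λ_max = (2.898×10⁻³ m·K)/(4.037×10⁻⁶ m) = 718 K.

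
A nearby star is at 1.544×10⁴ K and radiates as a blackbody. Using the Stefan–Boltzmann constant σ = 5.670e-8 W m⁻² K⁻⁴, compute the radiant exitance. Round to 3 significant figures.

I ≈ 3.22×10⁹ W/m²

Stefan–Boltzmann: I = σT⁴ = 5.670×10⁻⁸ × (1.544×10⁴)⁴ = 3.22×10⁹ W/m².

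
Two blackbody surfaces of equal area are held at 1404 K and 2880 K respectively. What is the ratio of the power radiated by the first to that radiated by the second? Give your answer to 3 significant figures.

P₁/P₂ ≈ 0.0565

With equal areas, P₁/P₂ = (T₁/T₂)⁴ = (1404/2880)⁴ = 0.0565.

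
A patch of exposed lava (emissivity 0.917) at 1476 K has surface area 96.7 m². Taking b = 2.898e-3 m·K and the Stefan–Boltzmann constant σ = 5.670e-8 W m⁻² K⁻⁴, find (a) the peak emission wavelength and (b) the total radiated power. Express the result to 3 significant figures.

(a) λ_max = b/T = 2.898×10⁻³/1476 = 1.963×10⁻⁶ m = 1.96 μm.
Area A = 96.7 m².
(b) P = εσAT⁴ = 0.917×5.670×10⁻⁸×96.7×(1476)⁴ = 2.39×10⁷ W.

λ_max ≈ 1.96 μm; P ≈ 2.39×10⁷ W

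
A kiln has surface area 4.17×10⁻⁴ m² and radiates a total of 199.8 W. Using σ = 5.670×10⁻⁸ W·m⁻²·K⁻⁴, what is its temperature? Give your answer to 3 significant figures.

Area A = 4.17×10⁻⁴ m².
P = σAT⁴ ⇒ T = (P/(σA))^(1/4) = (199.8/(5.670×10⁻⁸×4.17×10⁻⁴))^(1/4) = 1.70×10³ K.

T ≈ 1.70×10³ K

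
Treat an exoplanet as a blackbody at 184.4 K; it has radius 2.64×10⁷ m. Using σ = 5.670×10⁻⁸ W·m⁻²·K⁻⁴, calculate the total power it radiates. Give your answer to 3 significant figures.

Surface area A = 4πR² = 4π(2.64×10⁷ m)² = 8.75826×10¹⁵ m².
P = σAT⁴ = 5.670×10⁻⁸ × 8.75826×10¹⁵ × (184.4)⁴ = 5.74×10¹⁷ W.

P ≈ 5.74×10¹⁷ W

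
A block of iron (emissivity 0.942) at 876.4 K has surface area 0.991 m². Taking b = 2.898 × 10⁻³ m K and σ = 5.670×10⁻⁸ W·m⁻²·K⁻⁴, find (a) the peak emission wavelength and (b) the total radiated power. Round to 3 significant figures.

λ_max ≈ 3.31 μm; P ≈ 3.12×10⁴ W

(a) λ_max = b/T = 2.898×10⁻³/876.4 = 3.307×10⁻⁶ m = 3.31 μm.
Area A = 0.991 m².
(b) P = εσAT⁴ = 0.942×5.670×10⁻⁸×0.991×(876.4)⁴ = 3.12×10⁴ W.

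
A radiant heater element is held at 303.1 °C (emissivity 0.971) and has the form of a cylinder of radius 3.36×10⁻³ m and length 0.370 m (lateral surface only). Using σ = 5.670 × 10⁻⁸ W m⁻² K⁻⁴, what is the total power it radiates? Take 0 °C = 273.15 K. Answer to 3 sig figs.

T = 303.1 °C + 273.15 = 576.25 K.
Lateral area A = 2πrL = 2π×3.36×10⁻³×0.370 = 7.81126×10⁻³ m².
P = εσAT⁴ = 0.971 × 5.670×10⁻⁸ × 7.81126×10⁻³ × (576.25)⁴ = 47.4 W.

P ≈ 47.4 W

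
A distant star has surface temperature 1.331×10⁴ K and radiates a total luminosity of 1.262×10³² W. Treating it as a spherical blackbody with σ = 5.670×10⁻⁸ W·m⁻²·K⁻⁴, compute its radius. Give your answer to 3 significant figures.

R ≈ 7.51×10¹⁰ m

L = 4πR²σT⁴ ⇒ R = √(L/(4πσT⁴)).
σT⁴ = 1.77949×10⁹ W/m², so R = √(1.262×10³²/(4π×1.77949×10⁹)) = 7.51×10¹⁰ m.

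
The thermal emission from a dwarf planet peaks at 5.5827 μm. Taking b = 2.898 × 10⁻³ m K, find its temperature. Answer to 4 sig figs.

Wien's law gives T = b/λ_max = (2.898×10⁻³ m·K)/(5.5827×10⁻⁶ m) = 519.1 K.

T ≈ 519.1 K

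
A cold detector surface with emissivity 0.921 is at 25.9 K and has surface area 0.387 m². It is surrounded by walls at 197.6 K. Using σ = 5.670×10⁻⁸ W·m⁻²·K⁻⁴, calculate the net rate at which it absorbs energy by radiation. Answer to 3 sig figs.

Area A = 0.387 m².
Net radiated power P_net = εσA(T⁴ − T₀⁴) = 0.921×5.670×10⁻⁸×0.387×(25.9⁴ − 197.6⁴).
T⁴ − T₀⁴ = 4.49986×10⁵ − 1.52457×10⁹ = -1.52412×10⁹ K⁴, so P_net = -30.8 W — negative, meaning a net gain of 30.8 W.

Net gain ≈ 30.8 W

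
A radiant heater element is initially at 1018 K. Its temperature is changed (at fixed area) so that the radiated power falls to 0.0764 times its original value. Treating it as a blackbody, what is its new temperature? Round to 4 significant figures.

P ∝ T⁴, so T₂/T₁ = (P₂/P₁)^(1/4) = (0.0764)^(1/4) = 0.525743.
T₂ = 1018 × 0.525743 = 535.2 K.

T₂ ≈ 535.2 K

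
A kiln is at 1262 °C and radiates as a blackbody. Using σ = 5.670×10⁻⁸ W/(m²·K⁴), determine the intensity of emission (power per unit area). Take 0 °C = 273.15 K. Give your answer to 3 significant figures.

T = 1262 °C + 273.15 = 1535.15 K.
Stefan–Boltzmann: I = σT⁴ = 5.670×10⁻⁸ × (1535.15)⁴ = 3.15×10⁵ W/m².

I ≈ 3.15×10⁵ W/m²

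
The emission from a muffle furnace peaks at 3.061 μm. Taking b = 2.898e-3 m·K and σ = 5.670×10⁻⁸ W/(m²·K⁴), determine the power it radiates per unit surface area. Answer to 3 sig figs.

Wien's law: T = b/λ_max = 2.898×10⁻³/3.061×10⁻⁶ = 946.749 K.
Then I = σT⁴ = 5.670×10⁻⁸×(946.749)⁴ = 4.56×10⁴ W/m².

I ≈ 4.56×10⁴ W/m²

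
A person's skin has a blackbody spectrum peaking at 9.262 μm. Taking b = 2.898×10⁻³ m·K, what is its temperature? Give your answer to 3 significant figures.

Wien's law gives T = b/λ_max = (2.898×10⁻³ m·K)/(9.262×10⁻⁶ m) = 313 K.

T ≈ 313 K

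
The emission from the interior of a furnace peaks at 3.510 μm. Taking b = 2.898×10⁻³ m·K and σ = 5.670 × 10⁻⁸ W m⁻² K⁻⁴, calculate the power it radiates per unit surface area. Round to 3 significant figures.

I ≈ 2.63×10⁴ W/m²

Wien's law: T = b/λ_max = 2.898×10⁻³/3.510×10⁻⁶ = 825.641 K.
Then I = σT⁴ = 5.670×10⁻⁸×(825.641)⁴ = 2.63×10⁴ W/m².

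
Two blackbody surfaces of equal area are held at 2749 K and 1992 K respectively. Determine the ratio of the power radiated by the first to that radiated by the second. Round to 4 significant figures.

P₁/P₂ ≈ 3.627

With equal areas, P₁/P₂ = (T₁/T₂)⁴ = (2749/1992)⁴ = 3.627.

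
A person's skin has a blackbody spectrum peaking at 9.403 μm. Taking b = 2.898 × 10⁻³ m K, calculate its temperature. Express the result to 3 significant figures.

Wien's law gives T = b/λ_max = (2.898×10⁻³ m·K)/(9.403×10⁻⁶ m) = 308 K.

T ≈ 308 K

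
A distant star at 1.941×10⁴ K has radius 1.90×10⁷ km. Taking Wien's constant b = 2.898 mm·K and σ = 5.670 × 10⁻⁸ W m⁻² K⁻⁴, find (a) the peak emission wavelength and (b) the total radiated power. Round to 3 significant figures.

(a) λ_max = b/T = 2.898×10⁻³/1.941×10⁴ = 1.493×10⁻⁷ m = 149 nm.
Surface area A = 4πR² = 4π(1.90×10¹⁰ m)² = 4.53646×10²¹ m².
(b) P = σAT⁴ = 5.670×10⁻⁸×4.53646×10²¹×(1.941×10⁴)⁴ = 3.65×10³¹ W.

λ_max ≈ 149 nm; P ≈ 3.65×10³¹ W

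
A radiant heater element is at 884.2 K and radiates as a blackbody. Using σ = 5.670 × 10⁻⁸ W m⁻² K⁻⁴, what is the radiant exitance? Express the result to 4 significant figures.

I ≈ 3.466×10⁴ W/m²

Stefan–Boltzmann: I = σT⁴ = 5.670×10⁻⁸ × (884.2)⁴ = 3.466×10⁴ W/m².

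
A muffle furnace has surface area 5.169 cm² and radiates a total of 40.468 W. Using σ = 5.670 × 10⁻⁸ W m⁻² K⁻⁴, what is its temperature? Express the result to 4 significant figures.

Area A = 5.169 cm² = 5.169×10⁻⁴ m².
P = σAT⁴ ⇒ T = (P/(σA))^(1/4) = (40.468/(5.670×10⁻⁸×5.169×10⁻⁴))^(1/4) = 1084 K.

T ≈ 1084 K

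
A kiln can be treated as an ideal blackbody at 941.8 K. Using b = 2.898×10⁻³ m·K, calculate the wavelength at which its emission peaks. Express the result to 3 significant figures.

λ_max ≈ 3.08 μm

Wien's displacement law: λ_max = b/T = (2.898×10⁻³ m·K)/(941.8 K) = 3.077×10⁻⁶ m.
That is 3.08 μm, in the infrared range.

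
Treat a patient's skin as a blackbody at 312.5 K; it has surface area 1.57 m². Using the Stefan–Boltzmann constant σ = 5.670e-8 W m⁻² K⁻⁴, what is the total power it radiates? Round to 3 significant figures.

P ≈ 849 W

Area A = 1.57 m².
P = σAT⁴ = 5.670×10⁻⁸ × 1.57 × (312.5)⁴ = 849 W.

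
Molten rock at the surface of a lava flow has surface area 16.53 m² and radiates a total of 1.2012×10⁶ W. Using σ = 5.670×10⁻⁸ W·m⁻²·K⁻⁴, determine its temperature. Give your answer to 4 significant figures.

T ≈ 1064 K

Area A = 16.53 m².
P = σAT⁴ ⇒ T = (P/(σA))^(1/4) = (1.2012×10⁶/(5.670×10⁻⁸×16.53))^(1/4) = 1064 K.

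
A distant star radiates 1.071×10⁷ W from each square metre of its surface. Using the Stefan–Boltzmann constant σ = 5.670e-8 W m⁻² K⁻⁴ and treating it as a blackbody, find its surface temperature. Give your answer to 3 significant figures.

T ≈ 3.71×10³ K

I = σT⁴, so T = (I/σ)^(1/4) = (1.071×10⁷/(5.670×10⁻⁸))^(1/4) = 3.71×10³ K.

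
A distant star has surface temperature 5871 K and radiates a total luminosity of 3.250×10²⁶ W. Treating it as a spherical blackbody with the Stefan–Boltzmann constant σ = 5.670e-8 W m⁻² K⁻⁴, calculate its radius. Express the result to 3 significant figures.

R ≈ 6.20×10⁸ m

L = 4πR²σT⁴ ⇒ R = √(L/(4πσT⁴)).
σT⁴ = 6.73645×10⁷ W/m², so R = √(3.250×10²⁶/(4π×6.73645×10⁷)) = 6.20×10⁸ m.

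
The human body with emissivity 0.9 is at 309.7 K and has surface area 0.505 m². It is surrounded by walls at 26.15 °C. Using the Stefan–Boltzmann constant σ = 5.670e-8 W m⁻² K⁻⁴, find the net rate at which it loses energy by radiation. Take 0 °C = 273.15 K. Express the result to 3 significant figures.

Surroundings: T = 26.15 °C + 273.15 = 299.30 K.
Area A = 0.505 m².
Net radiated power P_net = εσA(T⁴ − T₀⁴) = 0.9×5.670×10⁻⁸×0.505×(309.7⁴ − 299.30⁴).
T⁴ − T₀⁴ = 9.19951×10⁹ − 8.02466×10⁹ = 1.17485×10⁹ K⁴, so P_net = 30.3 W.

Net loss ≈ 30.3 W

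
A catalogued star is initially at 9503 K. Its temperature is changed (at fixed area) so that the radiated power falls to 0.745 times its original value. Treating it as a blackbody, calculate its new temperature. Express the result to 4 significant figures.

P ∝ T⁴, so T₂/T₁ = (P₂/P₁)^(1/4) = (0.745)^(1/4) = 0.929050.
T₂ = 9503 × 0.929050 = 8829 K.

T₂ ≈ 8829 K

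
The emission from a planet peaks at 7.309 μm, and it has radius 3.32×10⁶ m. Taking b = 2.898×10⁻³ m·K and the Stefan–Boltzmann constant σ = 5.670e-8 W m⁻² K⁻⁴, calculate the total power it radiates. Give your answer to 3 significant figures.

P ≈ 1.94×10¹⁷ W

Wien's law: T = b/λ_max = 2.898×10⁻³/7.309×10⁻⁶ = 396.497 K.
Surface area A = 4πR² = 4π(3.32×10⁶ m)² = 1.38512×10¹⁴ m².
Then P = σAT⁴ = 5.670×10⁻⁸×1.38512×10¹⁴×(396.497)⁴ = 1.94×10¹⁷ W.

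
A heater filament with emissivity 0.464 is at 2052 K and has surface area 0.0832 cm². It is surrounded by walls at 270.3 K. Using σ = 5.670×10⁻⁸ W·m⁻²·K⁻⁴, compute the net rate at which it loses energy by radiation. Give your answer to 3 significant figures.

Net loss ≈ 3.88 W

Area A = 0.0832 cm² = 8.32×10⁻⁶ m².
Net radiated power P_net = εσA(T⁴ − T₀⁴) = 0.464×5.670×10⁻⁸×8.32×10⁻⁶×(2052⁴ − 270.3⁴).
T⁴ − T₀⁴ = 1.77300×10¹³ − 5.33807×10⁹ = 1.77247×10¹³ K⁴, so P_net = 3.88 W.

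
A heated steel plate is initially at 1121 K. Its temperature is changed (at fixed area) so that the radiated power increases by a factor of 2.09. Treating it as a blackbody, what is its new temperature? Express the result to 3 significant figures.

P ∝ T⁴, so T₂/T₁ = (P₂/P₁)^(1/4) = (2.09)^(1/4) = 1.20237.
T₂ = 1121 × 1.20237 = 1.35×10³ K.

T₂ ≈ 1.35×10³ K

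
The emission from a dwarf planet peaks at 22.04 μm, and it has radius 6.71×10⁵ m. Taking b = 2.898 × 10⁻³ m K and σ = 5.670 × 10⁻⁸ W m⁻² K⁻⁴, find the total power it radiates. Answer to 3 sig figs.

Wien's law: T = b/λ_max = 2.898×10⁻³/2.204×10⁻⁵ = 131.488 K.
Surface area A = 4πR² = 4π(6.71×10⁵ m)² = 5.65790×10¹² m².
Then P = σAT⁴ = 5.670×10⁻⁸×5.65790×10¹²×(131.488)⁴ = 9.59×10¹³ W.

P ≈ 9.59×10¹³ W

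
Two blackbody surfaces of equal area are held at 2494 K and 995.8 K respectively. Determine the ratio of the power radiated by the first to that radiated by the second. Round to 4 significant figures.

P₁/P₂ ≈ 39.35

With equal areas, P₁/P₂ = (T₁/T₂)⁴ = (2494/995.8)⁴ = 39.35.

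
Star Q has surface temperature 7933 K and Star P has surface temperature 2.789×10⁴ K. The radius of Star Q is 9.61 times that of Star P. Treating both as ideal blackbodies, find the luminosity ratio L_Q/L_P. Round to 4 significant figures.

L ∝ R²T⁴, so L_Q/L_P = (R_Q/R_P)²(T_Q/T_P)⁴ = (9.61)² × (7933/2.789×10⁴)⁴ = 92.3521 × 6.54569×10⁻³ = 0.6045.

L_Q/L_P ≈ 0.6045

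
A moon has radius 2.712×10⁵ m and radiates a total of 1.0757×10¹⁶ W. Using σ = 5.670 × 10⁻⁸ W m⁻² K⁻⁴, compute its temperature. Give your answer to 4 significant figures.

T ≈ 673.1 K

Surface area A = 4πR² = 4π(2.712×10⁵ m)² = 9.24250×10¹¹ m².
P = σAT⁴ ⇒ T = (P/(σA))^(1/4) = (1.0757×10¹⁶/(5.670×10⁻⁸×9.24250×10¹¹))^(1/4) = 673.1 K.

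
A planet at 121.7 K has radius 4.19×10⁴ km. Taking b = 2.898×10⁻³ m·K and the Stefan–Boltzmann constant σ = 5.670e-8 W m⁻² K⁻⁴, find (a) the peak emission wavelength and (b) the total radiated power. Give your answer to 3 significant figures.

(a) λ_max = b/T = 2.898×10⁻³/121.7 = 2.381×10⁻⁵ m = 23.8 μm.
Surface area A = 4πR² = 4π(4.19×10⁷ m)² = 2.20616×10¹⁶ m².
(b) P = σAT⁴ = 5.670×10⁻⁸×2.20616×10¹⁶×(121.7)⁴ = 2.74×10¹⁷ W.

λ_max ≈ 23.8 μm; P ≈ 2.74×10¹⁷ W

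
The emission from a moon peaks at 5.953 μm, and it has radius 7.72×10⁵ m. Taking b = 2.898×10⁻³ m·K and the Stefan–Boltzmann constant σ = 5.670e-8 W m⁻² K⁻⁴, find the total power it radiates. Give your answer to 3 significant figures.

P ≈ 2.38×10¹⁶ W

Wien's law: T = b/λ_max = 2.898×10⁻³/5.953×10⁻⁶ = 486.813 K.
Surface area A = 4πR² = 4π(7.72×10⁵ m)² = 7.48936×10¹² m².
Then P = σAT⁴ = 5.670×10⁻⁸×7.48936×10¹²×(486.813)⁴ = 2.38×10¹⁶ W.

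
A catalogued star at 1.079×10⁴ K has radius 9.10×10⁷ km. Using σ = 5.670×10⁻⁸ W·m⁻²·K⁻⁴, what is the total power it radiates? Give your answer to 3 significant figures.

P ≈ 8.00×10³¹ W

Surface area A = 4πR² = 4π(9.10×10¹⁰ m)² = 1.04062×10²³ m².
P = σAT⁴ = 5.670×10⁻⁸ × 1.04062×10²³ × (1.079×10⁴)⁴ = 8.00×10³¹ W.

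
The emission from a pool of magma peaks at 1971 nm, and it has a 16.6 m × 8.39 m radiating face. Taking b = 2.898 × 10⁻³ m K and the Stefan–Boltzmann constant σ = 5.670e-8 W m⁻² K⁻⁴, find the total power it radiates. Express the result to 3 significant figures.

Wien's law: T = b/λ_max = 2.898×10⁻³/1.971×10⁻⁶ = 1470.32 K.
Area A = 16.6 × 8.39 = 139.274 m².
Then P = σAT⁴ = 5.670×10⁻⁸×139.274×(1470.32)⁴ = 3.69×10⁷ W.

P ≈ 3.69×10⁷ W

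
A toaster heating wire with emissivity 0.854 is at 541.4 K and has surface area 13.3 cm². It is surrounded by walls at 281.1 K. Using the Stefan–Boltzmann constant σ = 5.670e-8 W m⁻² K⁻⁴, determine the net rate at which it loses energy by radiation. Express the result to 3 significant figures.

Area A = 13.3 cm² = 1.33×10⁻³ m².
Net radiated power P_net = εσA(T⁴ − T₀⁴) = 0.854×5.670×10⁻⁸×1.33×10⁻³×(541.4⁴ − 281.1⁴).
T⁴ − T₀⁴ = 8.59158×10¹⁰ − 6.24372×10⁹ = 7.96721×10¹⁰ K⁴, so P_net = 5.13 W.

Net loss ≈ 5.13 W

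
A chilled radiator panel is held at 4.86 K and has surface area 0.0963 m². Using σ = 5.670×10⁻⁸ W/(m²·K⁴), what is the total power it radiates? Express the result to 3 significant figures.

P ≈ 3.05×10⁻⁶ W

Area A = 0.0963 m².
P = σAT⁴ = 5.670×10⁻⁸ × 0.0963 × (4.86)⁴ = 3.05×10⁻⁶ W.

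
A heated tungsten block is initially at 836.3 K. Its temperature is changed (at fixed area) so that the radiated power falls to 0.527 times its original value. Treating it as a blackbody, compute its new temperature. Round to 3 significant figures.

T₂ ≈ 713 K

P ∝ T⁴, so T₂/T₁ = (P₂/P₁)^(1/4) = (0.527)^(1/4) = 0.852026.
T₂ = 836.3 × 0.852026 = 713 K.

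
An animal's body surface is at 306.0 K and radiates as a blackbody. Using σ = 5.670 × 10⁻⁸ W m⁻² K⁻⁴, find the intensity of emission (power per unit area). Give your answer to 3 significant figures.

Stefan–Boltzmann: I = σT⁴ = 5.670×10⁻⁸ × (306.0)⁴ = 497 W/m².

I ≈ 497 W/m²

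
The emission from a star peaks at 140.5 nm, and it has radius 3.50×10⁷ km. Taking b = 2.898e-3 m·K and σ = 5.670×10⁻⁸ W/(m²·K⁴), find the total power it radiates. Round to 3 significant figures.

Wien's law: T = b/λ_max = 2.898×10⁻³/1.405×10⁻⁷ = 20626.3 K.
Surface area A = 4πR² = 4π(3.50×10¹⁰ m)² = 1.53938×10²² m².
Then P = σAT⁴ = 5.670×10⁻⁸×1.53938×10²²×(20626.3)⁴ = 1.58×10³² W.

P ≈ 1.58×10³² W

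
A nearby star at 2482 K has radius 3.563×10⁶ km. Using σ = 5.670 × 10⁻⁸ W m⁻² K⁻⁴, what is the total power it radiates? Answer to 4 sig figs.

Surface area A = 4πR² = 4π(3.563×10⁹ m)² = 1.59530×10²⁰ m².
P = σAT⁴ = 5.670×10⁻⁸ × 1.59530×10²⁰ × (2482)⁴ = 3.433×10²⁶ W.

P ≈ 3.433×10²⁶ W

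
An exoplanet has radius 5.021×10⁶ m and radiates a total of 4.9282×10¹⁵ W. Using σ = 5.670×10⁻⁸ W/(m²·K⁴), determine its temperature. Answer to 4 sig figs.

Surface area A = 4πR² = 4π(5.021×10⁶ m)² = 3.16804×10¹⁴ m².
P = σAT⁴ ⇒ T = (P/(σA))^(1/4) = (4.9282×10¹⁵/(5.670×10⁻⁸×3.16804×10¹⁴))^(1/4) = 128.7 K.

T ≈ 128.7 K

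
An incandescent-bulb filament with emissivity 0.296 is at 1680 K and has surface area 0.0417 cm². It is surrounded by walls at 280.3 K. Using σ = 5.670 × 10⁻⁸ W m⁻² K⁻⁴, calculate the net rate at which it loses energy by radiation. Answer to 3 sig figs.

Area A = 0.0417 cm² = 4.17×10⁻⁶ m².
Net radiated power P_net = εσA(T⁴ − T₀⁴) = 0.296×5.670×10⁻⁸×4.17×10⁻⁶×(1680⁴ − 280.3⁴).
T⁴ − T₀⁴ = 7.96594×10¹² − 6.17294×10⁹ = 7.95977×10¹² K⁴, so P_net = 0.557 W.

Net loss ≈ 0.557 W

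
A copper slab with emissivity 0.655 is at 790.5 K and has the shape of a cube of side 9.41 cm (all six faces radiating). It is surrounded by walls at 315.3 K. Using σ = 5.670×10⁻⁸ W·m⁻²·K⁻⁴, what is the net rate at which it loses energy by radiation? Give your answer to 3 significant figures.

Area A = 6s² = 6×(0.0941 m)² = 0.0531289 m².
Net radiated power P_net = εσA(T⁴ − T₀⁴) = 0.655×5.670×10⁻⁸×0.0531289×(790.5⁴ − 315.3⁴).
T⁴ − T₀⁴ = 3.90488×10¹¹ − 9.88316×10⁹ = 3.80605×10¹¹ K⁴, so P_net = 751 W.

Net loss ≈ 751 W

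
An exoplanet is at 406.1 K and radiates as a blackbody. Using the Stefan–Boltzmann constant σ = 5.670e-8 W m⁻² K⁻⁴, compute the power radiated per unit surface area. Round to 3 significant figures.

I ≈ 1.54×10³ W/m²

Stefan–Boltzmann: I = σT⁴ = 5.670×10⁻⁸ × (406.1)⁴ = 1.54×10³ W/m².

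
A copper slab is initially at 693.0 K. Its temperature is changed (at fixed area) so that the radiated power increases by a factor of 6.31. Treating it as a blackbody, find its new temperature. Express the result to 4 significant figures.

T₂ ≈ 1098 K

P ∝ T⁴, so T₂/T₁ = (P₂/P₁)^(1/4) = (6.31)^(1/4) = 1.58492.
T₂ = 693.0 × 1.58492 = 1098 K.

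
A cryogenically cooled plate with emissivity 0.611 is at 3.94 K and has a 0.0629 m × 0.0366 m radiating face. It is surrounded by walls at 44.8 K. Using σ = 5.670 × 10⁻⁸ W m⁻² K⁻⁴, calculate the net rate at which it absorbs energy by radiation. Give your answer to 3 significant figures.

Area A = 0.0629 × 0.0366 = 2.30214×10⁻³ m².
Net radiated power P_net = εσA(T⁴ − T₀⁴) = 0.611×5.670×10⁻⁸×2.30214×10⁻³×(3.94⁴ − 44.8⁴).
T⁴ − T₀⁴ = 240.982 − 4.02821×10⁶ = -4.02797×10⁶ K⁴, so P_net = -3.21×10⁻⁴ W — negative, meaning a net gain of 3.21×10⁻⁴ W.

Net gain ≈ 3.21×10⁻⁴ W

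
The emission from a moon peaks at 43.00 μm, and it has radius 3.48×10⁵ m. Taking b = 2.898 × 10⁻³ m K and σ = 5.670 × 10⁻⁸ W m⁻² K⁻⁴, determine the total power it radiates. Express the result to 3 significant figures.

Wien's law: T = b/λ_max = 2.898×10⁻³/4.300×10⁻⁵ = 67.3953 K.
Surface area A = 4πR² = 4π(3.48×10⁵ m)² = 1.52184×10¹² m².
Then P = σAT⁴ = 5.670×10⁻⁸×1.52184×10¹²×(67.3953)⁴ = 1.78×10¹² W.

P ≈ 1.78×10¹² W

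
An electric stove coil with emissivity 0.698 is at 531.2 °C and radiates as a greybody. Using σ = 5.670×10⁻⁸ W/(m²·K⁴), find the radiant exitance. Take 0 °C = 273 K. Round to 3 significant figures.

T = 531.2 °C + 273 = 804.2 K.
Stefan–Boltzmann: I = εσT⁴ = 0.698 × 5.670×10⁻⁸ × (804.2)⁴ = 1.66×10⁴ W/m².

I ≈ 1.66×10⁴ W/m²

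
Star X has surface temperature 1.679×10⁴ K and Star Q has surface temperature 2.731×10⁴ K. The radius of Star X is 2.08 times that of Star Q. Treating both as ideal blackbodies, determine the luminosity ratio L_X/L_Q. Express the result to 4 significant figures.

L_X/L_Q ≈ 0.6181

L ∝ R²T⁴, so L_X/L_Q = (R_X/R_Q)²(T_X/T_Q)⁴ = (2.08)² × (1.679×10⁴/2.731×10⁴)⁴ = 4.3264 × 0.142862 = 0.6181.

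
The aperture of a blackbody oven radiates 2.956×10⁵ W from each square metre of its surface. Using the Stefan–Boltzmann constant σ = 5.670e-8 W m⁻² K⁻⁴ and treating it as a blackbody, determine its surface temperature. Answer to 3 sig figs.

I = σT⁴, so T = (I/σ)^(1/4) = (2.956×10⁵/(5.670×10⁻⁸))^(1/4) = 1.51×10³ K.

T ≈ 1.51×10³ K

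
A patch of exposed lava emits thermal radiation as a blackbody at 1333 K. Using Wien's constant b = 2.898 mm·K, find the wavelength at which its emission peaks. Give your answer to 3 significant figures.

λ_max ≈ 2.17×10³ nm

Wien's displacement law: λ_max = b/T = (2.898×10⁻³ m·K)/(1333 K) = 2.174×10⁻⁶ m.
That is 2.17×10³ nm, in the infrared range.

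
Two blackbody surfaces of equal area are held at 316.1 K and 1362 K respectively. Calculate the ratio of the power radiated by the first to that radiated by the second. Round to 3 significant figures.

P₁/P₂ ≈ 2.90×10⁻³

With equal areas, P₁/P₂ = (T₁/T₂)⁴ = (316.1/1362)⁴ = 2.90×10⁻³.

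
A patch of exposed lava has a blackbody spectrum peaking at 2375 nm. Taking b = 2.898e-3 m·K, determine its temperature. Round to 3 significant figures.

T ≈ 1.22×10³ K

Wien's law gives T = b/λ_max = (2.898×10⁻³ m·K)/(2.375×10⁻⁶ m) = 1.22×10³ K.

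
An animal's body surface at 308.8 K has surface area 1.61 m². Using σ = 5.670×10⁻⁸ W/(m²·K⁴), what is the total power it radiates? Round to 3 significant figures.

P ≈ 830 W

Area A = 1.61 m².
P = σAT⁴ = 5.670×10⁻⁸ × 1.61 × (308.8)⁴ = 830 W.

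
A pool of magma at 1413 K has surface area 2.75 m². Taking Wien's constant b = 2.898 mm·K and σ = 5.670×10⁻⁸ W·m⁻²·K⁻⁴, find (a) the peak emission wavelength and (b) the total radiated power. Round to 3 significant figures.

λ_max ≈ 2.05 μm; P ≈ 6.22×10⁵ W

(a) λ_max = b/T = 2.898×10⁻³/1413 = 2.051×10⁻⁶ m = 2.05 μm.
Area A = 2.75 m².
(b) P = σAT⁴ = 5.670×10⁻⁸×2.75×(1413)⁴ = 6.22×10⁵ W.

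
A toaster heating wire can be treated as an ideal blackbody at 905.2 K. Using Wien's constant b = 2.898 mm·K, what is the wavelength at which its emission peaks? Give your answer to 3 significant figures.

λ_max ≈ 3.20 μm

Wien's displacement law: λ_max = b/T = (2.898×10⁻³ m·K)/(905.2 K) = 3.202×10⁻⁶ m.
That is 3.20 μm, in the infrared range.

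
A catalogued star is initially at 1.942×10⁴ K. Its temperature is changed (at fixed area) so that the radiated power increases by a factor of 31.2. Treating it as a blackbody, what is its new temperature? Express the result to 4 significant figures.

T₂ ≈ 4.590×10⁴ K

P ∝ T⁴, so T₂/T₁ = (P₂/P₁)^(1/4) = (31.2)^(1/4) = 2.36341.
T₂ = 1.942×10⁴ × 2.36341 = 4.590×10⁴ K.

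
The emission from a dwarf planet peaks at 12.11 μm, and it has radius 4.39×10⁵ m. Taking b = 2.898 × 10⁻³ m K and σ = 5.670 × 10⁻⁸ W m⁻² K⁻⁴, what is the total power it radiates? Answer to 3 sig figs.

P ≈ 4.50×10¹⁴ W

Wien's law: T = b/λ_max = 2.898×10⁻³/1.211×10⁻⁵ = 239.306 K.
Surface area A = 4πR² = 4π(4.39×10⁵ m)² = 2.42180×10¹² m².
Then P = σAT⁴ = 5.670×10⁻⁸×2.42180×10¹²×(239.306)⁴ = 4.50×10¹⁴ W.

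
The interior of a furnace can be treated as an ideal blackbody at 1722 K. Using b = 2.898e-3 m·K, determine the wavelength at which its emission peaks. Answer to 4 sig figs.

λ_max ≈ 1683 nm

Wien's displacement law: λ_max = b/T = (2.898×10⁻³ m·K)/(1722 K) = 1.6829×10⁻⁶ m.
That is 1683 nm, in the infrared range.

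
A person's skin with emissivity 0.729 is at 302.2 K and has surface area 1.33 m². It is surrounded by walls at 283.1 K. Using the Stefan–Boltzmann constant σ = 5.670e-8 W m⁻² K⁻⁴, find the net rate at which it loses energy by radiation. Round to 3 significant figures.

Area A = 1.33 m².
Net radiated power P_net = εσA(T⁴ − T₀⁴) = 0.729×5.670×10⁻⁸×1.33×(302.2⁴ − 283.1⁴).
T⁴ − T₀⁴ = 8.34023×10⁹ − 6.42332×10⁹ = 1.91691×10⁹ K⁴, so P_net = 105 W.

Net loss ≈ 105 W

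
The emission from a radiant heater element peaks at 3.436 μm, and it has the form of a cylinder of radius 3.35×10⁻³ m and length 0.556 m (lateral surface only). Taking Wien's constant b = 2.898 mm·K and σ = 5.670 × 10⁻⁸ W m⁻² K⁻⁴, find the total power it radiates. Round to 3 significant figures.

Wien's law: T = b/λ_max = 2.898×10⁻³/3.436×10⁻⁶ = 843.423 K.
Lateral area A = 2πrL = 2π×3.35×10⁻³×0.556 = 0.0117031 m².
Then P = σAT⁴ = 5.670×10⁻⁸×0.0117031×(843.423)⁴ = 336 W.

P ≈ 336 W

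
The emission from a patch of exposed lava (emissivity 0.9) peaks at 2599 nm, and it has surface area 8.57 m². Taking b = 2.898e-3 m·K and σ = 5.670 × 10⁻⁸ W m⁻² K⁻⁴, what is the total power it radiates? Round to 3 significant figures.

Wien's law: T = b/λ_max = 2.898×10⁻³/2.599×10⁻⁶ = 1115.04 K.
Area A = 8.57 m².
Then P = εσAT⁴ = 0.9×5.670×10⁻⁸×8.57×(1115.04)⁴ = 6.76×10⁵ W.

P ≈ 6.76×10⁵ W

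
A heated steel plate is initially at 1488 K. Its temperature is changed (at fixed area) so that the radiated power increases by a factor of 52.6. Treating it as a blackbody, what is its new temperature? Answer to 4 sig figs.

T₂ ≈ 4007 K

P ∝ T⁴, so T₂/T₁ = (P₂/P₁)^(1/4) = (52.6)^(1/4) = 2.69306.
T₂ = 1488 × 2.69306 = 4007 K.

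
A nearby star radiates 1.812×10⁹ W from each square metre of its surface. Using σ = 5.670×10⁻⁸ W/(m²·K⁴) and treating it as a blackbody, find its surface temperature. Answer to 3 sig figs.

I = σT⁴, so T = (I/σ)^(1/4) = (1.812×10⁹/(5.670×10⁻⁸))^(1/4) = 1.34×10⁴ K.

T ≈ 1.34×10⁴ K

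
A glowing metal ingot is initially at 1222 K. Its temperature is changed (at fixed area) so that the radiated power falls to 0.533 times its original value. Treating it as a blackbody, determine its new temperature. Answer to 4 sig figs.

T₂ ≈ 1044 K

P ∝ T⁴, so T₂/T₁ = (P₂/P₁)^(1/4) = (0.533)^(1/4) = 0.854440.
T₂ = 1222 × 0.854440 = 1044 K.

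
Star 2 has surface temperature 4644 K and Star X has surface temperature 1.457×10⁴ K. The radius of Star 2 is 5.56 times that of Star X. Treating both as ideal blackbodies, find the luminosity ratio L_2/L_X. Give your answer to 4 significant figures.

L ∝ R²T⁴, so L_2/L_X = (R_2/R_X)²(T_2/T_X)⁴ = (5.56)² × (4644/1.457×10⁴)⁴ = 30.9136 × 0.0103212 = 0.3191.

L_2/L_X ≈ 0.3191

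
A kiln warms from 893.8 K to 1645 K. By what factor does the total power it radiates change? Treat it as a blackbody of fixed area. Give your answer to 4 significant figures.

P ∝ T⁴, so P₂/P₁ = (T₂/T₁)⁴ = (1645/893.8)⁴ = (1.84046)⁴ = 11.47.

P₂/P₁ ≈ 11.47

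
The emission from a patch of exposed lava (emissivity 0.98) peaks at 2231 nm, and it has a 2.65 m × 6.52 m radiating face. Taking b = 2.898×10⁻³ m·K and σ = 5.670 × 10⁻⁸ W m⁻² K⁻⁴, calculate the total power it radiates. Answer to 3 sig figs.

P ≈ 2.73×10⁶ W

Wien's law: T = b/λ_max = 2.898×10⁻³/2.231×10⁻⁶ = 1298.97 K.
Area A = 2.65 × 6.52 = 17.278 m².
Then P = εσAT⁴ = 0.98×5.670×10⁻⁸×17.278×(1298.97)⁴ = 2.73×10⁶ W.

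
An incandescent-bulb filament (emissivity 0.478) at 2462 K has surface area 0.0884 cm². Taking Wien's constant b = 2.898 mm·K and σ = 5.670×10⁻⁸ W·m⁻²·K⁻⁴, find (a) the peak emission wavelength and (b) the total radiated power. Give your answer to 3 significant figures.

(a) λ_max = b/T = 2.898×10⁻³/2462 = 1.177×10⁻⁶ m = 1.18 μm.
Area A = 0.0884 cm² = 8.84×10⁻⁶ m².
(b) P = εσAT⁴ = 0.478×5.670×10⁻⁸×8.84×10⁻⁶×(2462)⁴ = 8.80 W.

λ_max ≈ 1.18 μm; P ≈ 8.80 W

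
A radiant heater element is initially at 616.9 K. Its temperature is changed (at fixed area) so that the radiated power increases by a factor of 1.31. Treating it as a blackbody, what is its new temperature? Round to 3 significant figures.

T₂ ≈ 660 K

P ∝ T⁴, so T₂/T₁ = (P₂/P₁)^(1/4) = (1.31)^(1/4) = 1.06984.
T₂ = 616.9 × 1.06984 = 660 K.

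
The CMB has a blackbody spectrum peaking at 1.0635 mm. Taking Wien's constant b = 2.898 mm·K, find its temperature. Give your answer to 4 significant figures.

T ≈ 2.725 K

Wien's law gives T = b/λ_max = (2.898×10⁻³ m·K)/(1.0635×10⁻³ m) = 2.725 K.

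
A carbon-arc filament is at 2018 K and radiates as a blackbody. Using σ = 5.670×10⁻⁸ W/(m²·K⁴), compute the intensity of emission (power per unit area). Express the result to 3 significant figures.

I ≈ 9.40×10⁵ W/m²

Stefan–Boltzmann: I = σT⁴ = 5.670×10⁻⁸ × (2018)⁴ = 9.40×10⁵ W/m².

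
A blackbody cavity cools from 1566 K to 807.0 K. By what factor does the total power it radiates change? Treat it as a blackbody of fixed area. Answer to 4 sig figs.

P₂/P₁ ≈ 0.07052

P ∝ T⁴, so P₂/P₁ = (T₂/T₁)⁴ = (807.0/1566)⁴ = (0.515326)⁴ = 0.07052.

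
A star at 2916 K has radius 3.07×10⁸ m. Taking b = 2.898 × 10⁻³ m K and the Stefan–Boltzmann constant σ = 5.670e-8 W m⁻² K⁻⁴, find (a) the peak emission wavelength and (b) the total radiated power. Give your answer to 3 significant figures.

(a) λ_max = b/T = 2.898×10⁻³/2916 = 9.938×10⁻⁷ m = 994 nm.
Surface area A = 4πR² = 4π(3.07×10⁸ m)² = 1.18437×10¹⁸ m².
(b) P = σAT⁴ = 5.670×10⁻⁸×1.18437×10¹⁸×(2916)⁴ = 4.86×10²⁴ W.

λ_max ≈ 994 nm; P ≈ 4.86×10²⁴ W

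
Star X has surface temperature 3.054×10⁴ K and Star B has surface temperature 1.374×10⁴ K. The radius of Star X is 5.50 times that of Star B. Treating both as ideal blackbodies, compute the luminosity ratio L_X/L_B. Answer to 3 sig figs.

L_X/L_B ≈ 738

L ∝ R²T⁴, so L_X/L_B = (R_X/R_B)²(T_X/T_B)⁴ = (5.50)² × (3.054×10⁴/1.374×10⁴)⁴ = 30.25 × 24.4078 = 738.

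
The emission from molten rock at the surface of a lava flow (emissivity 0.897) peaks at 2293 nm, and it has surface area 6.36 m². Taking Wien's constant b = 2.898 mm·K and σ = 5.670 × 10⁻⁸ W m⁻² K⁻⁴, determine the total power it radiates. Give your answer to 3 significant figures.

P ≈ 8.25×10⁵ W

Wien's law: T = b/λ_max = 2.898×10⁻³/2.293×10⁻⁶ = 1263.85 K.
Area A = 6.36 m².
Then P = εσAT⁴ = 0.897×5.670×10⁻⁸×6.36×(1263.85)⁴ = 8.25×10⁵ W.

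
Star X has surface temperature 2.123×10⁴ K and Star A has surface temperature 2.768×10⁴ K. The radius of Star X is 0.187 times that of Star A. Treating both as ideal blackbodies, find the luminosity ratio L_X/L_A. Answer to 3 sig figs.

L ∝ R²T⁴, so L_X/L_A = (R_X/R_A)²(T_X/T_A)⁴ = (0.187)² × (2.123×10⁴/2.768×10⁴)⁴ = 0.034969 × 0.346047 = 0.0121.

L_X/L_A ≈ 0.0121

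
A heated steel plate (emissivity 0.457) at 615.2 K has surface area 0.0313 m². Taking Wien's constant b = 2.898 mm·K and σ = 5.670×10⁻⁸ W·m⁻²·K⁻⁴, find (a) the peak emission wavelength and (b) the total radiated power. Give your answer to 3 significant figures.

λ_max ≈ 4.71 μm; P ≈ 116 W

(a) λ_max = b/T = 2.898×10⁻³/615.2 = 4.711×10⁻⁶ m = 4.71 μm.
Area A = 0.0313 m².
(b) P = εσAT⁴ = 0.457×5.670×10⁻⁸×0.0313×(615.2)⁴ = 116 W.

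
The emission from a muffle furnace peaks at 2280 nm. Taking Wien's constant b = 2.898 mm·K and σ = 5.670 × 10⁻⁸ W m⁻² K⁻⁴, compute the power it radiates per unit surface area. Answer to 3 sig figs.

Wien's law: T = b/λ_max = 2.898×10⁻³/2.280×10⁻⁶ = 1271.05 K.
Then I = σT⁴ = 5.670×10⁻⁸×(1271.05)⁴ = 1.48×10⁵ W/m².

I ≈ 1.48×10⁵ W/m²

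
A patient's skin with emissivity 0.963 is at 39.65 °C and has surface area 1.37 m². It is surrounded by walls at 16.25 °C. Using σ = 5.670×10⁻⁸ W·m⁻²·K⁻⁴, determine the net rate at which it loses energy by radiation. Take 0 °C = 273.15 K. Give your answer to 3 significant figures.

Net loss ≈ 191 W

T = 39.65 °C + 273.15 = 312.80 K.
Surroundings: T = 16.25 °C + 273.15 = 289.40 K.
Area A = 1.37 m².
Net radiated power P_net = εσA(T⁴ − T₀⁴) = 0.963×5.670×10⁻⁸×1.37×(312.80⁴ − 289.40⁴).
T⁴ − T₀⁴ = 9.57342×10⁹ − 7.01446×10⁹ = 2.55896×10⁹ K⁴, so P_net = 191 W.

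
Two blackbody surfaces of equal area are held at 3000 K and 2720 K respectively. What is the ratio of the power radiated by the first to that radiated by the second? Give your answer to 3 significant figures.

With equal areas, P₁/P₂ = (T₁/T₂)⁴ = (3000/2720)⁴ = 1.48.

P₁/P₂ ≈ 1.48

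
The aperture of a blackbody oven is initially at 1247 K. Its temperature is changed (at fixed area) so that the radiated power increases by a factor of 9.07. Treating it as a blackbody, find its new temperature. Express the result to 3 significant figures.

T₂ ≈ 2.16×10³ K

P ∝ T⁴, so T₂/T₁ = (P₂/P₁)^(1/4) = (9.07)^(1/4) = 1.73541.
T₂ = 1247 × 1.73541 = 2.16×10³ K.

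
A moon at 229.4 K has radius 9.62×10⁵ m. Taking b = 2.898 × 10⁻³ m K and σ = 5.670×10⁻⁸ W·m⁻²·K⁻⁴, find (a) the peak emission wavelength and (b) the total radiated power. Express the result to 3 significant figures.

(a) λ_max = b/T = 2.898×10⁻³/229.4 = 1.263×10⁻⁵ m = 12.6 μm.
Surface area A = 4πR² = 4π(9.62×10⁵ m)² = 1.16295×10¹³ m².
(b) P = σAT⁴ = 5.670×10⁻⁸×1.16295×10¹³×(229.4)⁴ = 1.83×10¹⁵ W.

λ_max ≈ 12.6 μm; P ≈ 1.83×10¹⁵ W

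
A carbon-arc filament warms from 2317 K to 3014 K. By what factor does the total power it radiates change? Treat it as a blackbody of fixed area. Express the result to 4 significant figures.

P₂/P₁ ≈ 2.863

P ∝ T⁴, so P₂/P₁ = (T₂/T₁)⁴ = (3014/2317)⁴ = (1.30082)⁴ = 2.863.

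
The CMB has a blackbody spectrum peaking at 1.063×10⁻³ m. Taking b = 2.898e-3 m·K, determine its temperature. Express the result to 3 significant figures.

T ≈ 2.73 K

Wien's law gives T = b/λ_max = (2.898×10⁻³ m·K)/(1.063×10⁻³ m) = 2.73 K.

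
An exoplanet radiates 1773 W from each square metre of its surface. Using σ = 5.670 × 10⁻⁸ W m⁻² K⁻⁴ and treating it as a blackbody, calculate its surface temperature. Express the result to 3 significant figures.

I = σT⁴, so T = (I/σ)^(1/4) = (1773/(5.670×10⁻⁸))^(1/4) = 421 K.

T ≈ 421 K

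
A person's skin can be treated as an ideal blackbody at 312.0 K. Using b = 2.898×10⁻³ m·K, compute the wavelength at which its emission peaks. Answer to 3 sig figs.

λ_max ≈ 9.29 μm

Wien's displacement law: λ_max = b/T = (2.898×10⁻³ m·K)/(312.0 K) = 9.288×10⁻⁶ m.
That is 9.29 μm, in the infrared range.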